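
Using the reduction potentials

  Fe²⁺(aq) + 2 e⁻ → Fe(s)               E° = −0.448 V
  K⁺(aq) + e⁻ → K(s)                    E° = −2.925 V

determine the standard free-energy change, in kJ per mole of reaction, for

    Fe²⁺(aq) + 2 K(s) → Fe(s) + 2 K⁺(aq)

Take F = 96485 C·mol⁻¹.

In the reaction as written Fe²⁺(aq) is reduced, so the Fe²⁺/Fe couple is the cathode and K⁺/K is the anode.
E°cell = −0.448 − (−2.925) = +2.477 V; balancing electrons gives n = 2.
ΔG° = −nFE°cell = −(2)(96485)(+2.477) J/mol = −478 kJ/mol.

−478 kJ/mol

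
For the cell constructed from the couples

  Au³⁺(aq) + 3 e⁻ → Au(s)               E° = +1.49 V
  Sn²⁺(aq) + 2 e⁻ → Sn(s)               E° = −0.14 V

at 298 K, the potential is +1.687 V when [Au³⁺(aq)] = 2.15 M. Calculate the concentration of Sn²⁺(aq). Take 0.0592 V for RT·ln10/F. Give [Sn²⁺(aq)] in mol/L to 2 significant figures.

0.020 M

Au³⁺/Au is the cathode (higher E°); E°cell = +1.49 − (−0.14) = +1.63 V with n = 6.
Since E = E° − (0.0592/n)·log Q, log Q = n(E° − E)/0.0592 = −5.777.
Balancing electrons gives 2 Au³⁺(aq) + 3 Sn(s) → 2 Au(s) + 3 Sn²⁺(aq); thus Q = [Sn²⁺(aq)]^3 / [Au³⁺(aq)]^2.
Substituting the known concentrations and solving, log [Sn²⁺(aq)] = −1.704 and [Sn²⁺(aq)] = 0.020 M.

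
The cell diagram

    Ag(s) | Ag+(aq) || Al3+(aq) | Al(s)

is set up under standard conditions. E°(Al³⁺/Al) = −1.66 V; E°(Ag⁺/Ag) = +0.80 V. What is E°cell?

By convention the left-hand electrode in cell notation is the anode (oxidation) and the right-hand electrode is the cathode (reduction).
E°cell = E°(right) − E°(left) = −1.66 − (+0.80) = −2.46 V.
The negative sign shows that, as written, the cell would require an external voltage to drive the reaction.

−2.46 V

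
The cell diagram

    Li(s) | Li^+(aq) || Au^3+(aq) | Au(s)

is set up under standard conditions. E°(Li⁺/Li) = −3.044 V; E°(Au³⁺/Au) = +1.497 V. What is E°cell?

By convention the left-hand electrode in cell notation is the anode (oxidation) and the right-hand electrode is the cathode (reduction).
E°cell = E°(right) − E°(left) = +1.497 − (−3.044) = +4.541 V.

+4.541 V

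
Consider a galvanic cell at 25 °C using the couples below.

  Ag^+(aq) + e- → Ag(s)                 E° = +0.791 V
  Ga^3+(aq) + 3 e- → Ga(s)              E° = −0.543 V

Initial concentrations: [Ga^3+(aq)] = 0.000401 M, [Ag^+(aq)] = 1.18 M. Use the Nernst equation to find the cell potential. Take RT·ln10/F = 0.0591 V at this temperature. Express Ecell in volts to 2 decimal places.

The Ag⁺/Ag couple has the more positive E°, so it is the cathode; Ga³⁺/Ga is the anode.
The standard potential is +0.791 − (−0.543) = +1.334 V and the balanced reaction transfers n = 3 electrons.
Balancing gives 3 Ag^+(aq) + Ga(s) → 3 Ag(s) + Ga^3+(aq); hence Q = [Ga^3+(aq)] / [Ag^+(aq)]^3 = 0.000244 (log Q = −3.613).
Applying E = E° − (RT ln10/nF)·log Q gives +1.334 − (0.0591/3)(−3.613) = +1.41 V.

+1.41 V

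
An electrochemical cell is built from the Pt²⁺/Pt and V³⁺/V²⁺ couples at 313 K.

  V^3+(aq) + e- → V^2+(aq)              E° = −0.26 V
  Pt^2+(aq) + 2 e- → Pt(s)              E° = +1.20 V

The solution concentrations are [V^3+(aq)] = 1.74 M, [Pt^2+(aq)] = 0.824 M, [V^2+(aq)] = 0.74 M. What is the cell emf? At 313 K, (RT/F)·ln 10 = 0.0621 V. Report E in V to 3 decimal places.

+1.434 V

Pt²⁺/Pt is reduced (cathode, E° = +1.20 V) and V³⁺/V²⁺ is oxidized (anode).
E°cell = +1.20 − (−0.26) = +1.46 V, with n = 2 electrons transferred.
For the overall reaction Pt^2+(aq) + 2 V^2+(aq) → Pt(s) + 2 V^3+(aq), Q = [V^3+(aq)]^2 / ([Pt^2+(aq)]·[V^2+(aq)]^2) = 6.71, giving log Q = 0.827.
E = E° − (0.0621/n)·log Q = +1.46 − (0.0621/2)(0.827) = +1.434 V.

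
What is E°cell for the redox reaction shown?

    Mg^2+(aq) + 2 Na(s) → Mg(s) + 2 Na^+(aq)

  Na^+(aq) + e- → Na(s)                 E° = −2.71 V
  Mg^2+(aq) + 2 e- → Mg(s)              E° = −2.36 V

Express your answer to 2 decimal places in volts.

In the reaction as written, Mg^2+(aq) is reduced (cathode) and Na^+(aq) is produced by oxidation at the anode.
E°cell = E°(cathode) − E°(anode) = −2.36 − (−2.71) = +0.35 V.

+0.35 V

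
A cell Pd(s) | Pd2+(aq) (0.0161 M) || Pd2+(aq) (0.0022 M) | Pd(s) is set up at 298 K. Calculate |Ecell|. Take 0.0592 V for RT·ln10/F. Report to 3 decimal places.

For a concentration cell E°cell = 0, since both electrodes use the same couple.
The compartment with the higher Pd2+(aq) concentration (0.0161 M) acts as the cathode; ions are reduced there and produced at the dilute (0.0022 M) anode.
With n = 2, Ecell = −(0.0592/2)·log([dilute]/[conc]) = −(0.0592/2)·log(0.0022/0.0161) = +0.026 V.

0.026 V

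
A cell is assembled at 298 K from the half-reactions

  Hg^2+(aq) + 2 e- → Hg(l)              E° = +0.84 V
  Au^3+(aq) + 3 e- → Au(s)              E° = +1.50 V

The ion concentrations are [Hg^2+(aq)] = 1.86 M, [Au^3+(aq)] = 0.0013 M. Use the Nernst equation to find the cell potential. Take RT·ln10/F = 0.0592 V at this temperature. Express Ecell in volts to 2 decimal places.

Au³⁺/Au is reduced (cathode, E° = +1.50 V) and Hg²⁺/Hg is oxidized (anode).
E°cell = +1.50 − (+0.84) = +0.66 V, with n = 6 electrons transferred.
For the overall reaction 2 Au^3+(aq) + 3 Hg(l) → 2 Au(s) + 3 Hg^2+(aq), Q = [Hg^2+(aq)]^3 / [Au^3+(aq)]^2 = 3.81×10^6, giving log Q = 6.581.
E = E° − (0.0592/n)·log Q = +0.66 − (0.0592/6)(6.581) = +0.60 V.

+0.60 V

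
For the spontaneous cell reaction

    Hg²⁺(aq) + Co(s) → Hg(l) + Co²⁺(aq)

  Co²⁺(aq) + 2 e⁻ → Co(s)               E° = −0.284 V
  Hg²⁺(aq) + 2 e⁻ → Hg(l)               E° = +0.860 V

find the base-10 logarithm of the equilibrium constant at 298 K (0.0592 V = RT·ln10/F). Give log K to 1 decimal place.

The Hg²⁺/Hg couple is reduced (cathode); E°cell = +0.860 − (−0.284) = +1.144 V with n = 2.
At equilibrium E = 0, so log K = nE°cell / 0.0592 = (2)(+1.144) / 0.0592 = 38.6.

log K = 38.6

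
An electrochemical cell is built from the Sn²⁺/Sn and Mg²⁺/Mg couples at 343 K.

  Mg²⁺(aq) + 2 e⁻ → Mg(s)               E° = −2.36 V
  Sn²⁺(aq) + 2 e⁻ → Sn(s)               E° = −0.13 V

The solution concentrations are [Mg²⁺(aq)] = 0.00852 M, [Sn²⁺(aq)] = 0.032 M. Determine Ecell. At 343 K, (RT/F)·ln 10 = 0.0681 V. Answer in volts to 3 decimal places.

Sn²⁺/Sn is reduced (cathode, E° = −0.13 V) and Mg²⁺/Mg is oxidized (anode).
E°cell = −0.13 − (−2.36) = +2.23 V, with n = 2 electrons transferred.
Balancing gives Sn²⁺(aq) + Mg(s) → Sn(s) + Mg²⁺(aq); hence Q = [Mg²⁺(aq)] / [Sn²⁺(aq)] = 0.266 (log Q = −0.575).
By the Nernst equation, E = +2.23 − (0.0681/2)·(−0.575) = +2.250 V.

+2.250 V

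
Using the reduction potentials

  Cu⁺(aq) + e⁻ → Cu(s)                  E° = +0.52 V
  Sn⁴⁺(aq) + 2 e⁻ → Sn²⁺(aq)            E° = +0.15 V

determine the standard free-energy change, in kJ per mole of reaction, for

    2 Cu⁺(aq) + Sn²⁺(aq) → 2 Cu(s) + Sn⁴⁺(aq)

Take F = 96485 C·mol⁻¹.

−71.4 kJ/mol

In the reaction as written Cu⁺(aq) is reduced, so the Cu⁺/Cu couple is the cathode and Sn⁴⁺/Sn²⁺ is the anode.
E°cell = +0.52 − (+0.15) = +0.37 V; balancing electrons gives n = 2.
ΔG° = −nFE°cell = −(2)(96485)(+0.37) J/mol = −71.4 kJ/mol.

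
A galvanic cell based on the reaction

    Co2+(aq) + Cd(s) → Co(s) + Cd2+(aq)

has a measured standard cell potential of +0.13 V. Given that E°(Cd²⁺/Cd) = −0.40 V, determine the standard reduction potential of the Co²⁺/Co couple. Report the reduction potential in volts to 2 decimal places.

−0.27 V

In the reaction as written the Co²⁺/Co couple is reduced (cathode) and Cd²⁺/Cd is oxidized (anode), so E°cell = E°(Co²⁺/Co) − E°(Cd²⁺/Cd).
E°(Co²⁺/Co) = E°cell + E°(anode) = +0.13 + (−0.40) = −0.27 V.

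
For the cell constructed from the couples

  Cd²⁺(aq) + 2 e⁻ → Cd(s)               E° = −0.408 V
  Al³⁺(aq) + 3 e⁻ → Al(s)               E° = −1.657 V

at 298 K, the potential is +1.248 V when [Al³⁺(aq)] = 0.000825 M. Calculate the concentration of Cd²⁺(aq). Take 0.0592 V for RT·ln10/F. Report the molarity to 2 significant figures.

0.0081 M

With Cd²⁺/Cd at the cathode and Al³⁺/Al at the anode, E°cell = −0.408 − (−1.657) = +1.249 V (n = 6).
Since E = E° − (0.0592/n)·log Q, log Q = n(E° − E)/0.0592 = 0.101.
Balancing electrons gives 3 Cd²⁺(aq) + 2 Al(s) → 3 Cd(s) + 2 Al³⁺(aq); thus Q = [Al³⁺(aq)]^2 / [Cd²⁺(aq)]^3.
Substituting the known concentrations and solving, log [Cd²⁺(aq)] = −2.089 and [Cd²⁺(aq)] = 0.0081 M.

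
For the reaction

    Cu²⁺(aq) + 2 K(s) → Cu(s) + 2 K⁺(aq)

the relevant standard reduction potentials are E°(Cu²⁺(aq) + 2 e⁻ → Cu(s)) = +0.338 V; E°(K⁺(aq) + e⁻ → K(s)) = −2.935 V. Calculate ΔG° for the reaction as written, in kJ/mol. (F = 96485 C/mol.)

−632 kJ/mol

In the reaction as written Cu²⁺(aq) is reduced, so the Cu²⁺/Cu couple is the cathode and K⁺/K is the anode.
E°cell = +0.338 − (−2.935) = +3.273 V; balancing electrons gives n = 2.
ΔG° = −nFE°cell = −(2)(96485)(+3.273) J/mol = −632 kJ/mol.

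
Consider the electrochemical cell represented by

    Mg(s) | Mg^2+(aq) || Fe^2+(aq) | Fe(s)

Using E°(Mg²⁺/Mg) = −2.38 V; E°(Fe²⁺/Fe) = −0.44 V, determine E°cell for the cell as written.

+1.94 V

By convention the left-hand electrode in cell notation is the anode (oxidation) and the right-hand electrode is the cathode (reduction).
E°cell = E°(right) − E°(left) = −0.44 − (−2.38) = +1.94 V.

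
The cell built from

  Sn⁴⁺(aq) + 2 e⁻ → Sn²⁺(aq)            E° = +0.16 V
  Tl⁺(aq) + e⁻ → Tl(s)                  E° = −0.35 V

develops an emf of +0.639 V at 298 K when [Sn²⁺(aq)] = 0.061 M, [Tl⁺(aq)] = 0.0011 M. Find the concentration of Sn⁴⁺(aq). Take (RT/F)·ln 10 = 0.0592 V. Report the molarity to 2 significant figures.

0.0017 M

With Sn⁴⁺/Sn²⁺ at the cathode and Tl⁺/Tl at the anode, E°cell = +0.16 − (−0.35) = +0.51 V (n = 2).
Since E = E° − (0.0592/n)·log Q, log Q = n(E° − E)/0.0592 = −4.358.
The balanced reaction is Sn⁴⁺(aq) + 2 Tl(s) → Sn²⁺(aq) + 2 Tl⁺(aq), so Q = ([Sn²⁺(aq)]·[Tl⁺(aq)]^2) / [Sn⁴⁺(aq)].
Solving for the unknown gives log [Sn⁴⁺(aq)] = −2.774, so [Sn⁴⁺(aq)] ≈ 0.0017 M.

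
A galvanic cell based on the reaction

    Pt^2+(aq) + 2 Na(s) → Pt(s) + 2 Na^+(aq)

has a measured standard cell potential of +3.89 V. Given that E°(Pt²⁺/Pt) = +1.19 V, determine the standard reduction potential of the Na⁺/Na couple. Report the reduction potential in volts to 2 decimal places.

In the reaction as written the Pt²⁺/Pt couple is reduced (cathode) and Na⁺/Na is oxidized (anode), so E°cell = E°(Pt²⁺/Pt) − E°(Na⁺/Na).
E°(Na⁺/Na) = E°(cathode) − E°cell = +1.19 − (+3.89) = −2.70 V.

−2.70 V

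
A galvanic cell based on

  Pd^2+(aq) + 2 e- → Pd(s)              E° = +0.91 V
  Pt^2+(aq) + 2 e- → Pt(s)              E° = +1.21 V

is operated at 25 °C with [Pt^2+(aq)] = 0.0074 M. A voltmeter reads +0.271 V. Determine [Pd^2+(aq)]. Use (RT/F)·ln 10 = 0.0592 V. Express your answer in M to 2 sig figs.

0.071 M

Pt²⁺/Pt is the cathode (higher E°); E°cell = +1.21 − (+0.91) = +0.30 V with n = 2.
Since E = E° − (0.0592/n)·log Q, log Q = n(E° − E)/0.0592 = 0.980.
The balanced reaction is Pt^2+(aq) + Pd(s) → Pt(s) + Pd^2+(aq), so Q = [Pd^2+(aq)] / [Pt^2+(aq)].
Isolating [Pd^2+(aq)] in Q = 10^{0.980} yields log [Pd^2+(aq)] = −1.151, i.e. 0.071 M.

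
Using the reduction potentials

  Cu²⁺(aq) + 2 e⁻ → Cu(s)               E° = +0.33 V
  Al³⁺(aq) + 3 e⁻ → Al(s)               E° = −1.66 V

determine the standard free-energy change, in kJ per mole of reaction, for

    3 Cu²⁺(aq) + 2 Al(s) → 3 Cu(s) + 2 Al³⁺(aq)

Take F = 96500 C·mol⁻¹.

In the reaction as written Cu²⁺(aq) is reduced, so the Cu²⁺/Cu couple is the cathode and Al³⁺/Al is the anode.
E°cell = +0.33 − (−1.66) = +1.99 V; balancing electrons gives n = 6.
ΔG° = −nFE°cell = −(6)(96500)(+1.99) J/mol = −1152 kJ/mol.

−1152 kJ/mol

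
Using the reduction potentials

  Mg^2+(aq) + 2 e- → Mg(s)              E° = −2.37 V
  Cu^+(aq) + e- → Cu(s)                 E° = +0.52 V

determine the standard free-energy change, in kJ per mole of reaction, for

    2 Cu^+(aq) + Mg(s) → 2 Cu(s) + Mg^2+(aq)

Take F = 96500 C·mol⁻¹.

−558 kJ/mol

In the reaction as written Cu^+(aq) is reduced, so the Cu⁺/Cu couple is the cathode and Mg²⁺/Mg is the anode.
E°cell = +0.52 − (−2.37) = +2.89 V; balancing electrons gives n = 2.
ΔG° = −nFE°cell = −(2)(96500)(+2.89) J/mol = −558 kJ/mol.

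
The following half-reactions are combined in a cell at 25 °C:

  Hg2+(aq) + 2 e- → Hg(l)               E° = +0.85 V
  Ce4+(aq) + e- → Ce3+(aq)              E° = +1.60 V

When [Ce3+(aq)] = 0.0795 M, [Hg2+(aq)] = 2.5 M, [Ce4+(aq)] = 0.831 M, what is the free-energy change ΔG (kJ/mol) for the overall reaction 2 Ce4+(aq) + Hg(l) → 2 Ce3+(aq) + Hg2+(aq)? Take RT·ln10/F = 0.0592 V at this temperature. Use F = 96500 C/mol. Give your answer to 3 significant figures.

With Ce⁴⁺/Ce³⁺ reduced at the cathode, E°cell = +1.60 − (+0.85) = +0.75 V and n = 2.
Q = ([Ce3+(aq)]^2·[Hg2+(aq)]) / [Ce4+(aq)]^2 = 0.0229, so log Q = −1.641 and E = +0.75 − (0.0592/2)(−1.641) = +0.7986 V.
ΔG = −nFE = −(2)(96500)(+0.7986) J/mol = −154 kJ/mol.

−154 kJ/mol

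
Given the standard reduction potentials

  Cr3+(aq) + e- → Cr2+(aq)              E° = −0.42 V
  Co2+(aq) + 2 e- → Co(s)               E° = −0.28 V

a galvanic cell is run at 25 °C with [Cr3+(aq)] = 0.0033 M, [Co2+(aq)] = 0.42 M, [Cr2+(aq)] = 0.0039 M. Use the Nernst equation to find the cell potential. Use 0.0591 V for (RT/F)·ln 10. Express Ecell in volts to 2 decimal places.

Co²⁺/Co is reduced (cathode, E° = −0.28 V) and Cr³⁺/Cr²⁺ is oxidized (anode).
The standard potential is −0.28 − (−0.42) = +0.14 V and the balanced reaction transfers n = 2 electrons.
The balanced reaction is Co2+(aq) + 2 Cr2+(aq) → Co(s) + 2 Cr3+(aq), so Q = [Cr3+(aq)]^2 / ([Co2+(aq)]·[Cr2+(aq)]^2) = 1.7 and log Q = 0.232.
Applying E = E° − (RT ln10/nF)·log Q gives +0.14 − (0.0591/2)(0.232) = +0.13 V.

+0.13 V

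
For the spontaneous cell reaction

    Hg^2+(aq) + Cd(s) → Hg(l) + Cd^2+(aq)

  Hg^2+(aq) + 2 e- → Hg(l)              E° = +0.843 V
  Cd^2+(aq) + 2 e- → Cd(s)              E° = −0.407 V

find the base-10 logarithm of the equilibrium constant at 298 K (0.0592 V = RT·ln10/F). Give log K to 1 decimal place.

The Hg²⁺/Hg couple is reduced (cathode); E°cell = +0.843 − (−0.407) = +1.250 V with n = 2.
At equilibrium E = 0, so log K = nE°cell / 0.0592 = (2)(+1.250) / 0.0592 = 42.2.

log K = 42.2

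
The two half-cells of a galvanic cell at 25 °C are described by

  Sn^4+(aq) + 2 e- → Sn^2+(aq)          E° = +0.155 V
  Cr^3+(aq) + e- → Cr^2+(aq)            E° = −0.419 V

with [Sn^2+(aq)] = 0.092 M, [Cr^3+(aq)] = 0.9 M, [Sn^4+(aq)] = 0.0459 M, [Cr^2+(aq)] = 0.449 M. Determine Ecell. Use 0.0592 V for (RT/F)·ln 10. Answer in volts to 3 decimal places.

The Sn⁴⁺/Sn²⁺ couple has the more positive E°, so it is the cathode; Cr³⁺/Cr²⁺ is the anode.
E°cell = +0.155 − (−0.419) = +0.574 V, with n = 2 electrons transferred.
For the overall reaction Sn^4+(aq) + 2 Cr^2+(aq) → Sn^2+(aq) + 2 Cr^3+(aq), Q = ([Sn^2+(aq)]·[Cr^3+(aq)]^2) / ([Sn^4+(aq)]·[Cr^2+(aq)]^2) = 8.05, giving log Q = 0.906.
Applying E = E° − (RT ln10/nF)·log Q gives +0.574 − (0.0592/2)(0.906) = +0.547 V.

+0.547 V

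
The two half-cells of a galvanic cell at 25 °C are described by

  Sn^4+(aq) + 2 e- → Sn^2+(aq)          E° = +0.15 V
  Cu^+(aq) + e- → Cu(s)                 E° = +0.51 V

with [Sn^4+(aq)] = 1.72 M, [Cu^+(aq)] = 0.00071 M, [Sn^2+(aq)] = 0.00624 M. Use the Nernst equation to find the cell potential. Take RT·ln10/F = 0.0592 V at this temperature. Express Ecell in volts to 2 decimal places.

+0.10 V

Cu⁺/Cu is reduced (cathode, E° = +0.51 V) and Sn⁴⁺/Sn²⁺ is oxidized (anode).
E°cell = E°cat − E°an = +0.51 − (+0.15) = +0.36 V; n = 2.
For the overall reaction 2 Cu^+(aq) + Sn^2+(aq) → 2 Cu(s) + Sn^4+(aq), Q = [Sn^4+(aq)] / ([Cu^+(aq)]^2·[Sn^2+(aq)]) = 5.47×10^8, giving log Q = 8.738.
By the Nernst equation, E = +0.36 − (0.0592/2)·(8.738) = +0.10 V.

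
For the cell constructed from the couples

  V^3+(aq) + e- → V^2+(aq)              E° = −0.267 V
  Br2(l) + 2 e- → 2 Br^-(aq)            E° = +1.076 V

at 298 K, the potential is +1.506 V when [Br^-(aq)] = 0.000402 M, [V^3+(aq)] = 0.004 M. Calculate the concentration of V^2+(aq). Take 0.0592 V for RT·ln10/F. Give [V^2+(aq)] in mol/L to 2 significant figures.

The Br₂/Br⁻ couple has the larger reduction potential, so it is the cathode: E°cell = +1.076 − (−0.267) = +1.343 V and n = 2.
Since E = E° − (0.0592/n)·log Q, log Q = n(E° − E)/0.0592 = −5.507.
For Br2(l) + 2 V^2+(aq) → 2 Br^-(aq) + 2 V^3+(aq), the reaction quotient is Q = ([Br^-(aq)]^2·[V^3+(aq)]^2) / [V^2+(aq)]^2.
Solving for the unknown gives log [V^2+(aq)] = −3.040, so [V^2+(aq)] ≈ 0.00091 M.

0.00091 M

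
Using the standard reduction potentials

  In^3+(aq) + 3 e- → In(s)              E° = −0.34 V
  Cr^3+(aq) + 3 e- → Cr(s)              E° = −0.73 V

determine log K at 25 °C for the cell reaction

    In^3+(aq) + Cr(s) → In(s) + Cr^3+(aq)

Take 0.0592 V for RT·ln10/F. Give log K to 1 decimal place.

The In³⁺/In couple is reduced (cathode); E°cell = −0.34 − (−0.73) = +0.39 V with n = 3.
At equilibrium E = 0, so log K = nE°cell / 0.0592 = (3)(+0.39) / 0.0592 = 19.8.

log K = 19.8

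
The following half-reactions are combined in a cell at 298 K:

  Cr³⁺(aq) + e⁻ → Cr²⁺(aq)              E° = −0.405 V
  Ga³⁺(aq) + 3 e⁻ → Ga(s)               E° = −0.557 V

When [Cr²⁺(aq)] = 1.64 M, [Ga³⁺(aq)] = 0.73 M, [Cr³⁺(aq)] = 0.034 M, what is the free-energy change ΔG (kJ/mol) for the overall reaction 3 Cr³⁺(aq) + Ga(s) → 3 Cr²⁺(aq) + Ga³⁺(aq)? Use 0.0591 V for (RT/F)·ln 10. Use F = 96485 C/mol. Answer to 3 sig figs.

−16.0 kJ/mol

E°cell = −0.405 − (−0.557) = +0.152 V; the balanced reaction transfers n = 3 electrons.
Here Q = ([Cr²⁺(aq)]^3·[Ga³⁺(aq)]) / [Cr³⁺(aq)]^3 = 8.19×10^4 (log Q = 4.913), giving E = +0.152 − (0.0591/3)·(4.913) = +0.0552 V.
Finally ΔG = −nFE = −(3)(96485 C/mol)(+0.0552 V) = −16.0 kJ/mol.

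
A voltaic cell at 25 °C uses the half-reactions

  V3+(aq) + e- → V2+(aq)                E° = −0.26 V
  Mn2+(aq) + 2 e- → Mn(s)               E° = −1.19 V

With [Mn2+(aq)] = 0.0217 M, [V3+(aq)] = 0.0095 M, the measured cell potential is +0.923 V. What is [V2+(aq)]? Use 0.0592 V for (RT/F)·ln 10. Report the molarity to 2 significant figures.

0.085 M

V³⁺/V²⁺ is the cathode (higher E°); E°cell = −0.26 − (−1.19) = +0.93 V with n = 2.
Since E = E° − (0.0592/n)·log Q, log Q = n(E° − E)/0.0592 = 0.236.
Balancing electrons gives 2 V3+(aq) + Mn(s) → 2 V2+(aq) + Mn2+(aq); thus Q = ([V2+(aq)]^2·[Mn2+(aq)]) / [V3+(aq)]^2.
Solving for the unknown gives log [V2+(aq)] = −1.073, so [V2+(aq)] ≈ 0.085 M.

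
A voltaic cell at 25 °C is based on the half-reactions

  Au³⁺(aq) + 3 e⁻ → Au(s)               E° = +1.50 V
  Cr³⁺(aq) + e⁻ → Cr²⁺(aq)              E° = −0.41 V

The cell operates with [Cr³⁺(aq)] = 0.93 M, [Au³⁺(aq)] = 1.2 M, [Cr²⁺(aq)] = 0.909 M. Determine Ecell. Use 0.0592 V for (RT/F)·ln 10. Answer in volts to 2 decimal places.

Au³⁺/Au is reduced (cathode, E° = +1.50 V) and Cr³⁺/Cr²⁺ is oxidized (anode).
E°cell = E°cat − E°an = +1.50 − (−0.41) = +1.91 V; n = 3.
Balancing gives Au³⁺(aq) + 3 Cr²⁺(aq) → Au(s) + 3 Cr³⁺(aq); hence Q = [Cr³⁺(aq)]^3 / ([Au³⁺(aq)]·[Cr²⁺(aq)]^3) = 0.892 (log Q = −0.049).
By the Nernst equation, E = +1.91 − (0.0592/3)·(−0.049) = +1.91 V.

+1.91 V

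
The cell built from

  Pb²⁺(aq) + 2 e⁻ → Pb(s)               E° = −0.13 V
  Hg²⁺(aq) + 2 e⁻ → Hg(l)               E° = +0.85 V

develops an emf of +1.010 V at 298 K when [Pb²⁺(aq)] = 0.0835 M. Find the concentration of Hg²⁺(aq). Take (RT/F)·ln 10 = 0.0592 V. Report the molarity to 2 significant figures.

The Hg²⁺/Hg couple has the larger reduction potential, so it is the cathode: E°cell = +0.85 − (−0.13) = +0.98 V and n = 2.
From the Nernst equation, log Q = n(E° − E)/0.0592 = 2·(+0.98 − (+1.010))/0.0592 = −1.014.
The balanced reaction is Hg²⁺(aq) + Pb(s) → Hg(l) + Pb²⁺(aq), so Q = [Pb²⁺(aq)] / [Hg²⁺(aq)].
Solving for the unknown gives log [Hg²⁺(aq)] = −0.064, so [Hg²⁺(aq)] ≈ 0.86 M.

0.86 M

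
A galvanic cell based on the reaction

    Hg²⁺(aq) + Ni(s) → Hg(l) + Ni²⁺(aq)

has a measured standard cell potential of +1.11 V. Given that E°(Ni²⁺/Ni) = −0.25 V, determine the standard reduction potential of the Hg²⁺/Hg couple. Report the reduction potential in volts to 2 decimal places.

In the reaction as written the Hg²⁺/Hg couple is reduced (cathode) and Ni²⁺/Ni is oxidized (anode), so E°cell = E°(Hg²⁺/Hg) − E°(Ni²⁺/Ni).
E°(Hg²⁺/Hg) = E°cell + E°(anode) = +1.11 + (−0.25) = +0.86 V.

+0.86 V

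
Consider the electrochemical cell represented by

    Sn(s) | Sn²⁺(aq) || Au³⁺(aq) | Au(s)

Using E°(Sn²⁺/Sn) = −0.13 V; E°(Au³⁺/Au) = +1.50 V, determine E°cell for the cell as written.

By convention the left-hand electrode in cell notation is the anode (oxidation) and the right-hand electrode is the cathode (reduction).
E°cell = E°(right) − E°(left) = +1.50 − (−0.13) = +1.63 V.

+1.63 V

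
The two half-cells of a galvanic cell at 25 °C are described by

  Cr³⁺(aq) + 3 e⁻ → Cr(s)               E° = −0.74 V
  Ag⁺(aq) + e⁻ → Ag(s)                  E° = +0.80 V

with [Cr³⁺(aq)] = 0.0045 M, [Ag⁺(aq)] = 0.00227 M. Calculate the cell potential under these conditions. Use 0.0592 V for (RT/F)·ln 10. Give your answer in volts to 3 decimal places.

+1.430 V

Ag⁺/Ag is reduced (cathode, E° = +0.80 V) and Cr³⁺/Cr is oxidized (anode).
The standard potential is +0.80 − (−0.74) = +1.54 V and the balanced reaction transfers n = 3 electrons.
Balancing gives 3 Ag⁺(aq) + Cr(s) → 3 Ag(s) + Cr³⁺(aq); hence Q = [Cr³⁺(aq)] / [Ag⁺(aq)]^3 = 3.85×10^5 (log Q = 5.585).
Applying E = E° − (RT ln10/nF)·log Q gives +1.54 − (0.0592/3)(5.585) = +1.430 V.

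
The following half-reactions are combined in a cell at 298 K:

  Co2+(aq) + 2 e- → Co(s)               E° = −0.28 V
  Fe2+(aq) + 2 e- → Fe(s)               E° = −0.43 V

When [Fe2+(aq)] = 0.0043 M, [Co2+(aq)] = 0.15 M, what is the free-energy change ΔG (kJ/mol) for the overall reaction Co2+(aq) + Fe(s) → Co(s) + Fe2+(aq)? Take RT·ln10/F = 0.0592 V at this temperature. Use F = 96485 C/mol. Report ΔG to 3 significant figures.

The standard cell potential is −0.28 − (−0.43) = +0.15 V, with n = 2 electrons in the balanced equation.
Here Q = [Fe2+(aq)] / [Co2+(aq)] = 0.0287 (log Q = −1.543), giving E = +0.15 − (0.0592/2)·(−1.543) = +0.1957 V.
ΔG = −nFE = −(2)(96485)(+0.1957) J/mol = −37.8 kJ/mol.

−37.8 kJ/mol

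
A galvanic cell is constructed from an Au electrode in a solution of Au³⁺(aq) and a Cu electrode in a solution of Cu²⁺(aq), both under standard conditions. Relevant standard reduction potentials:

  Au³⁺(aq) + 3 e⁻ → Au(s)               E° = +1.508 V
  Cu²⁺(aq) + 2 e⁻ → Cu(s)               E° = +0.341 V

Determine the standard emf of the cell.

Of the two couples in this cell, the one with the more positive reduction potential is reduced at the cathode: here that is Au³⁺/Au (+1.508 V); Cu²⁺/Cu (+0.341 V) is the anode.
E°cell = E°(cathode) − E°(anode) = +1.508 − (+0.341) = +1.167 V.

+1.167 V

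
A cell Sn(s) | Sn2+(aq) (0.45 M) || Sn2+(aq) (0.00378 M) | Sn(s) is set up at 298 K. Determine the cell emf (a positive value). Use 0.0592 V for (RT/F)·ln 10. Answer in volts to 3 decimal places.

For a concentration cell E°cell = 0, since both electrodes use the same couple.
The compartment with the higher Sn2+(aq) concentration (0.45 M) acts as the cathode; ions are reduced there and produced at the dilute (0.00378 M) anode.
With n = 2, Ecell = −(0.0592/2)·log([dilute]/[conc]) = −(0.0592/2)·log(0.00378/0.45) = +0.061 V.

0.061 V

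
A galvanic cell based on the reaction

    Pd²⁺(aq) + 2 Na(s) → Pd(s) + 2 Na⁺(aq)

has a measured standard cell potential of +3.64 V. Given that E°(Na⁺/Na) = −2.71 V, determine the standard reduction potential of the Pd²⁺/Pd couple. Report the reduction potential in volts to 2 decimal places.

+0.93 V

In the reaction as written the Pd²⁺/Pd couple is reduced (cathode) and Na⁺/Na is oxidized (anode), so E°cell = E°(Pd²⁺/Pd) − E°(Na⁺/Na).
E°(Pd²⁺/Pd) = E°cell + E°(anode) = +3.64 + (−2.71) = +0.93 V.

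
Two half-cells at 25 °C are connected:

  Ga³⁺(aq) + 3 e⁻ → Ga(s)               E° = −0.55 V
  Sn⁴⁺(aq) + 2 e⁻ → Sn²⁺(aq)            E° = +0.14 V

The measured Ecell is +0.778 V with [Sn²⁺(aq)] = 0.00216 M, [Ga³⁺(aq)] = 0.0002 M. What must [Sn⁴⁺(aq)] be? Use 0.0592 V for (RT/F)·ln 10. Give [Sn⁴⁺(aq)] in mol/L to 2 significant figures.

The Sn⁴⁺/Sn²⁺ couple has the larger reduction potential, so it is the cathode: E°cell = +0.14 − (−0.55) = +0.69 V and n = 6.
Rearranging E = E° − (0.0592/n)·log Q gives log Q = 6(+0.69 − (+0.778))/0.0592 = −8.919.
For 3 Sn⁴⁺(aq) + 2 Ga(s) → 3 Sn²⁺(aq) + 2 Ga³⁺(aq), the reaction quotient is Q = ([Sn²⁺(aq)]^3·[Ga³⁺(aq)]^2) / [Sn⁴⁺(aq)]^3.
Substituting the known concentrations and solving, log [Sn⁴⁺(aq)] = −2.159 and [Sn⁴⁺(aq)] = 0.0069 M.

0.0069 M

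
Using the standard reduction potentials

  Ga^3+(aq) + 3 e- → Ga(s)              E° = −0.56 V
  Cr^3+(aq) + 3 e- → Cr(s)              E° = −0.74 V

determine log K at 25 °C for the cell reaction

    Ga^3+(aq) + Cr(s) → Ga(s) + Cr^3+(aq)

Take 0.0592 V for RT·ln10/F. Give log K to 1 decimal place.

The Ga³⁺/Ga couple is reduced (cathode); E°cell = −0.56 − (−0.74) = +0.18 V with n = 3.
At equilibrium E = 0, so log K = nE°cell / 0.0592 = (3)(+0.18) / 0.0592 = 9.1.

log K = 9.1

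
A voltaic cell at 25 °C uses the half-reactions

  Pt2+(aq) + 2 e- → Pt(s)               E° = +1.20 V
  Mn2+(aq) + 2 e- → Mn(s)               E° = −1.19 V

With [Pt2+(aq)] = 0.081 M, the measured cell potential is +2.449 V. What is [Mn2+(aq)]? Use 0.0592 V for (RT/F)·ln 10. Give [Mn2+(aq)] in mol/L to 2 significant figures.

0.00082 M

With Pt²⁺/Pt at the cathode and Mn²⁺/Mn at the anode, E°cell = +1.20 − (−1.19) = +2.39 V (n = 2).
Rearranging E = E° − (0.0592/n)·log Q gives log Q = 2(+2.39 − (+2.449))/0.0592 = −1.993.
The balanced reaction is Pt2+(aq) + Mn(s) → Pt(s) + Mn2+(aq), so Q = [Mn2+(aq)] / [Pt2+(aq)].
Isolating [Mn2+(aq)] in Q = 10^{−1.993} yields log [Mn2+(aq)] = −3.085, i.e. 0.00082 M.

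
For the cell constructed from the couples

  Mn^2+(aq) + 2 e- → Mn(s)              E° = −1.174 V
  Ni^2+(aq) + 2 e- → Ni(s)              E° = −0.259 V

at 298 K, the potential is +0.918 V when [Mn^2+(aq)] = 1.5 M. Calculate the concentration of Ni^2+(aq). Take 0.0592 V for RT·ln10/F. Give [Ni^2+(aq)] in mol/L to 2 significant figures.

1.9 M

With Ni²⁺/Ni at the cathode and Mn²⁺/Mn at the anode, E°cell = −0.259 − (−1.174) = +0.915 V (n = 2).
From the Nernst equation, log Q = n(E° − E)/0.0592 = 2·(+0.915 − (+0.918))/0.0592 = −0.101.
Balancing electrons gives Ni^2+(aq) + Mn(s) → Ni(s) + Mn^2+(aq); thus Q = [Mn^2+(aq)] / [Ni^2+(aq)].
Solving for the unknown gives log [Ni^2+(aq)] = 0.277, so [Ni^2+(aq)] ≈ 1.9 M.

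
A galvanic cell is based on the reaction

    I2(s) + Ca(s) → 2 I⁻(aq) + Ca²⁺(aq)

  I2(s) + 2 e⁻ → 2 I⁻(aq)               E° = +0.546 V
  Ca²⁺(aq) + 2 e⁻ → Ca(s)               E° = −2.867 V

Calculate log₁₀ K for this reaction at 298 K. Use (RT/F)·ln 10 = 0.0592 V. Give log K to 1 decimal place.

log K = 115.3

The I₂/I⁻ couple is reduced (cathode); E°cell = +0.546 − (−2.867) = +3.413 V with n = 2.
At equilibrium E = 0, so log K = nE°cell / 0.0592 = (2)(+3.413) / 0.0592 = 115.3.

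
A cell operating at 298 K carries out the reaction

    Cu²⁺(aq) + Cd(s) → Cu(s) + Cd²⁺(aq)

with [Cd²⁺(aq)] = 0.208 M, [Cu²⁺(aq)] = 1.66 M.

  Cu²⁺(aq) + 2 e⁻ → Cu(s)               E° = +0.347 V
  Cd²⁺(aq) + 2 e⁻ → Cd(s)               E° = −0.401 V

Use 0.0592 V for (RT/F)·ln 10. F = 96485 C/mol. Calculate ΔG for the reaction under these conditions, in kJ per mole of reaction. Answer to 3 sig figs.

With Cu²⁺/Cu reduced at the cathode, E°cell = +0.347 − (−0.401) = +0.748 V and n = 2.
Here Q = [Cd²⁺(aq)] / [Cu²⁺(aq)] = 0.125 (log Q = −0.902), giving E = +0.748 − (0.0592/2)·(−0.902) = +0.7747 V.
Then ΔG = −nFE = −2 × 96485 × +0.7747 J/mol = −149 kJ/mol.

−149 kJ/mol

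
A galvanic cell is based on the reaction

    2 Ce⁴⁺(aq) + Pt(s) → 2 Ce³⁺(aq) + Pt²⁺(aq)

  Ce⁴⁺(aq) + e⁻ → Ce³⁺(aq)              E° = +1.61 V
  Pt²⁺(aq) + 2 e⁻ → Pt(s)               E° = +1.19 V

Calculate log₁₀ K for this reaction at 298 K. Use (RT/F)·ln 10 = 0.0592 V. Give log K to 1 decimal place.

The Ce⁴⁺/Ce³⁺ couple is reduced (cathode); E°cell = +1.61 − (+1.19) = +0.42 V with n = 2.
At equilibrium E = 0, so log K = nE°cell / 0.0592 = (2)(+0.42) / 0.0592 = 14.2.

log K = 14.2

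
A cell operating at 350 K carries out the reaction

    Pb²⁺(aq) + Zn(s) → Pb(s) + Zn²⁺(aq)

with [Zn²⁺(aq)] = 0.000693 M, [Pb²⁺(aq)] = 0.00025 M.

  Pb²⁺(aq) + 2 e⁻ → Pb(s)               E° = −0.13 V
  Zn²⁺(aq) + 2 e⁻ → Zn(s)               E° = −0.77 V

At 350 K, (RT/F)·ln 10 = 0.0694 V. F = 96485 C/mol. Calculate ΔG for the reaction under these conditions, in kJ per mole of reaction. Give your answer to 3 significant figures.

E°cell = −0.13 − (−0.77) = +0.64 V; the balanced reaction transfers n = 2 electrons.
Q = [Zn²⁺(aq)] / [Pb²⁺(aq)] = 2.77, so log Q = 0.443 and E = +0.64 − (0.0694/2)(0.443) = +0.6246 V.
Finally ΔG = −nFE = −(2)(96485 C/mol)(+0.6246 V) = −121 kJ/mol.

−121 kJ/mol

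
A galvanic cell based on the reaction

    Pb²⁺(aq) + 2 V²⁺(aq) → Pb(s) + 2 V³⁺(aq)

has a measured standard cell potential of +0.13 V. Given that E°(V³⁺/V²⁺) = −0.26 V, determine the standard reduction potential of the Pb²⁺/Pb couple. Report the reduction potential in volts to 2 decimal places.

−0.13 V

In the reaction as written the Pb²⁺/Pb couple is reduced (cathode) and V³⁺/V²⁺ is oxidized (anode), so E°cell = E°(Pb²⁺/Pb) − E°(V³⁺/V²⁺).
E°(Pb²⁺/Pb) = E°cell + E°(anode) = +0.13 + (−0.26) = −0.13 V.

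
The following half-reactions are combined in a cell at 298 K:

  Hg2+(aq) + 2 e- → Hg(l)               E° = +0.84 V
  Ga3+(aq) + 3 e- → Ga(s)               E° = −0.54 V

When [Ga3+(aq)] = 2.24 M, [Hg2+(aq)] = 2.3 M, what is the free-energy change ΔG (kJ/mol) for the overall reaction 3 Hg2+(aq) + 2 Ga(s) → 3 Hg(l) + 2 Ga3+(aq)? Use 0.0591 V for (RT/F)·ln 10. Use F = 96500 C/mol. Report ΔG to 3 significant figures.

The standard cell potential is +0.84 − (−0.54) = +1.38 V, with n = 6 electrons in the balanced equation.
The reaction quotient is [Ga3+(aq)]^2 / [Hg2+(aq)]^3 = 0.412; by Nernst, E = +1.38 − (0.0591/6)(−0.385) = +1.3838 V.
Then ΔG = −nFE = −6 × 96500 × +1.3838 J/mol = −801 kJ/mol.

−801 kJ/mol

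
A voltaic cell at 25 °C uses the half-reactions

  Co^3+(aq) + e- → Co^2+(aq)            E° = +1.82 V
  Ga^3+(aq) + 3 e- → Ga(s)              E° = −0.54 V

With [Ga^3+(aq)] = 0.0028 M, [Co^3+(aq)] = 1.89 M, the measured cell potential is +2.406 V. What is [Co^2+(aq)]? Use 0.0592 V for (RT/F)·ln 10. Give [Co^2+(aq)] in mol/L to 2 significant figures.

Co³⁺/Co²⁺ is the cathode (higher E°); E°cell = +1.82 − (−0.54) = +2.36 V with n = 3.
Rearranging E = E° − (0.0592/n)·log Q gives log Q = 3(+2.36 − (+2.406))/0.0592 = −2.331.
For 3 Co^3+(aq) + Ga(s) → 3 Co^2+(aq) + Ga^3+(aq), the reaction quotient is Q = ([Co^2+(aq)]^3·[Ga^3+(aq)]) / [Co^3+(aq)]^3.
Substituting the known concentrations and solving, log [Co^2+(aq)] = 0.350 and [Co^2+(aq)] = 2.2 M.

2.2 M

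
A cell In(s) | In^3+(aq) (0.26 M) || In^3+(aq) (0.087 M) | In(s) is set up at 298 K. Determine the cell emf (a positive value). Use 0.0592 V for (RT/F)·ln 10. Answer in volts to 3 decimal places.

For a concentration cell E°cell = 0, since both electrodes use the same couple.
The compartment with the higher In^3+(aq) concentration (0.26 M) acts as the cathode; ions are reduced there and produced at the dilute (0.087 M) anode.
With n = 3, Ecell = −(0.0592/3)·log([dilute]/[conc]) = −(0.0592/3)·log(0.087/0.26) = +0.009 V.

0.009 V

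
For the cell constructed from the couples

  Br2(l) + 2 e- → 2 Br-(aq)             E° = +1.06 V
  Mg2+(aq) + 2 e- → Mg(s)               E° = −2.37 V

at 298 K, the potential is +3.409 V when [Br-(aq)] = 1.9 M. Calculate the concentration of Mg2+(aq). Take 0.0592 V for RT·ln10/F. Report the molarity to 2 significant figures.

Br₂/Br⁻ is the cathode (higher E°); E°cell = +1.06 − (−2.37) = +3.43 V with n = 2.
Since E = E° − (0.0592/n)·log Q, log Q = n(E° − E)/0.0592 = 0.709.
Balancing electrons gives Br2(l) + Mg(s) → 2 Br-(aq) + Mg2+(aq); thus Q = [Br-(aq)]^2·[Mg2+(aq)].
Solving for the unknown gives log [Mg2+(aq)] = 0.151, so [Mg2+(aq)] ≈ 1.4 M.

1.4 M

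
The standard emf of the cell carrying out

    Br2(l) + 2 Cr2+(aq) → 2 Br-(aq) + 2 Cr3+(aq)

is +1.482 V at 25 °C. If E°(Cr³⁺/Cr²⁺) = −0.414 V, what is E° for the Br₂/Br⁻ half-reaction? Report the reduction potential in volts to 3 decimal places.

In the reaction as written the Br₂/Br⁻ couple is reduced (cathode) and Cr³⁺/Cr²⁺ is oxidized (anode), so E°cell = E°(Br₂/Br⁻) − E°(Cr³⁺/Cr²⁺).
E°(Br₂/Br⁻) = E°cell + E°(anode) = +1.482 + (−0.414) = +1.068 V.

+1.068 V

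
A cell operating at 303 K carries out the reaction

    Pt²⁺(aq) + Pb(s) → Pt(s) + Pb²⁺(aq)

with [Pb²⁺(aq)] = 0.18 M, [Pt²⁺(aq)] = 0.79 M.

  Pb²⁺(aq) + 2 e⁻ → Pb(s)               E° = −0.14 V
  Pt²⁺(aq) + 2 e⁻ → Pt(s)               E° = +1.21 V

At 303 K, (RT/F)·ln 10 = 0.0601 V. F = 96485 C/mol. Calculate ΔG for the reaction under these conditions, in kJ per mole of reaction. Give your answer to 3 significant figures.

The standard cell potential is +1.21 − (−0.14) = +1.35 V, with n = 2 electrons in the balanced equation.
Q = [Pb²⁺(aq)] / [Pt²⁺(aq)] = 0.228, so log Q = −0.642 and E = +1.35 − (0.0601/2)(−0.642) = +1.3693 V.
Finally ΔG = −nFE = −(2)(96485 C/mol)(+1.3693 V) = −264 kJ/mol.

−264 kJ/mol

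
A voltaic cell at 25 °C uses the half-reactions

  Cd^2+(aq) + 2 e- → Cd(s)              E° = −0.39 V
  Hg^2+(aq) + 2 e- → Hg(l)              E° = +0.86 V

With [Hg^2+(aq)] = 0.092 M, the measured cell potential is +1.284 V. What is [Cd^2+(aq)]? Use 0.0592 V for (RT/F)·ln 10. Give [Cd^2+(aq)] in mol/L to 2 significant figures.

With Hg²⁺/Hg at the cathode and Cd²⁺/Cd at the anode, E°cell = +0.86 − (−0.39) = +1.25 V (n = 2).
Since E = E° − (0.0592/n)·log Q, log Q = n(E° − E)/0.0592 = −1.149.
The balanced reaction is Hg^2+(aq) + Cd(s) → Hg(l) + Cd^2+(aq), so Q = [Cd^2+(aq)] / [Hg^2+(aq)].
Substituting the known concentrations and solving, log [Cd^2+(aq)] = −2.185 and [Cd^2+(aq)] = 0.0065 M.

0.0065 M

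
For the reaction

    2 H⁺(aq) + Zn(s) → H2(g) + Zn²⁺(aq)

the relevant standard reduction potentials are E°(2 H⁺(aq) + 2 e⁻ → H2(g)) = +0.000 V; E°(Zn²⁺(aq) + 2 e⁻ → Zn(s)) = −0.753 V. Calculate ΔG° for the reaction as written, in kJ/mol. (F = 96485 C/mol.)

In the reaction as written H⁺(aq) is reduced, so the 2H⁺/H₂ couple is the cathode and Zn²⁺/Zn is the anode.
E°cell = +0.000 − (−0.753) = +0.753 V; balancing electrons gives n = 2.
ΔG° = −nFE°cell = −(2)(96485)(+0.753) J/mol = −145 kJ/mol.

−145 kJ/mol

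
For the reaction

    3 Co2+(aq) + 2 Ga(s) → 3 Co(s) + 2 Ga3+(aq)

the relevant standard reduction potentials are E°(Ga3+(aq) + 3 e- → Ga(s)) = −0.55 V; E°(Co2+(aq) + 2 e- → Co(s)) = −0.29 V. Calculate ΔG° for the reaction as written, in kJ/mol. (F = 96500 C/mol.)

−151 kJ/mol

In the reaction as written Co2+(aq) is reduced, so the Co²⁺/Co couple is the cathode and Ga³⁺/Ga is the anode.
E°cell = −0.29 − (−0.55) = +0.26 V; balancing electrons gives n = 6.
ΔG° = −nFE°cell = −(6)(96500)(+0.26) J/mol = −151 kJ/mol.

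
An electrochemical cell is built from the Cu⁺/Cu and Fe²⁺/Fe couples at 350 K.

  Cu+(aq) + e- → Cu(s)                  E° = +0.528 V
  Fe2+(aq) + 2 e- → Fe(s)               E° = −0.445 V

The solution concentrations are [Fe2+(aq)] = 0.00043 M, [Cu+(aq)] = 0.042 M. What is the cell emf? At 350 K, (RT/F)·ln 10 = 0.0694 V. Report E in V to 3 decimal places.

+0.994 V

Since E°(Cu⁺/Cu) > E°(Fe²⁺/Fe), Cu⁺/Cu serves as the cathode.
E°cell = +0.528 − (−0.445) = +0.973 V, with n = 2 electrons transferred.
Balancing gives 2 Cu+(aq) + Fe(s) → 2 Cu(s) + Fe2+(aq); hence Q = [Fe2+(aq)] / [Cu+(aq)]^2 = 0.244 (log Q = −0.613).
Applying E = E° − (RT ln10/nF)·log Q gives +0.973 − (0.0694/2)(−0.613) = +0.994 V.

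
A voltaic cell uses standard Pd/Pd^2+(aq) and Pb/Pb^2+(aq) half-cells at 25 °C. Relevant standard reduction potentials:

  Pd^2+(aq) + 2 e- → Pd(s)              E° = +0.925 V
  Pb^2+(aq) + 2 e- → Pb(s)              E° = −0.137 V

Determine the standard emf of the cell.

The Pd²⁺/Pd couple has the higher E°, so Pd ion is reduced (cathode) and Pb is oxidized (anode).
E°cell = E°(cathode) − E°(anode) = +0.925 − (−0.137) = +1.062 V.

+1.062 V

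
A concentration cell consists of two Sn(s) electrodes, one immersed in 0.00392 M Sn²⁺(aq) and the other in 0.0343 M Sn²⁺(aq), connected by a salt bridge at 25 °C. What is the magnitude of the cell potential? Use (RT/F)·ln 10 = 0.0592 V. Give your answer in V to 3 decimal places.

For a concentration cell E°cell = 0, since both electrodes use the same couple.
The compartment with the higher Sn²⁺(aq) concentration (0.0343 M) acts as the cathode; ions are reduced there and produced at the dilute (0.00392 M) anode.
With n = 2, Ecell = −(0.0592/2)·log([dilute]/[conc]) = −(0.0592/2)·log(0.00392/0.0343) = +0.028 V.

0.028 V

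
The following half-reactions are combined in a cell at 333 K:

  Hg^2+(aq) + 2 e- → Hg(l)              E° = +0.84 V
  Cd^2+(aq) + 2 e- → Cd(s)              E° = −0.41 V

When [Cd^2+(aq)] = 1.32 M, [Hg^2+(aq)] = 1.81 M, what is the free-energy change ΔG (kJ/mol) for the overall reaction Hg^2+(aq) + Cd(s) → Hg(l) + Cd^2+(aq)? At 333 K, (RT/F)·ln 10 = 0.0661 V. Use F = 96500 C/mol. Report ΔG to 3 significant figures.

−242 kJ/mol

With Hg²⁺/Hg reduced at the cathode, E°cell = +0.84 − (−0.41) = +1.25 V and n = 2.
Q = [Cd^2+(aq)] / [Hg^2+(aq)] = 0.729, so log Q = −0.137 and E = +1.25 − (0.0661/2)(−0.137) = +1.2545 V.
Then ΔG = −nFE = −2 × 96500 × +1.2545 J/mol = −242 kJ/mol.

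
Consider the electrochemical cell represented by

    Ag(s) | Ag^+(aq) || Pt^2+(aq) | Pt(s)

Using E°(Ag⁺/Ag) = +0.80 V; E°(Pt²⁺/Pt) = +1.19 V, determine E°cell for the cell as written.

+0.39 V

By convention the left-hand electrode in cell notation is the anode (oxidation) and the right-hand electrode is the cathode (reduction).
E°cell = E°(right) − E°(left) = +1.19 − (+0.80) = +0.39 V.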